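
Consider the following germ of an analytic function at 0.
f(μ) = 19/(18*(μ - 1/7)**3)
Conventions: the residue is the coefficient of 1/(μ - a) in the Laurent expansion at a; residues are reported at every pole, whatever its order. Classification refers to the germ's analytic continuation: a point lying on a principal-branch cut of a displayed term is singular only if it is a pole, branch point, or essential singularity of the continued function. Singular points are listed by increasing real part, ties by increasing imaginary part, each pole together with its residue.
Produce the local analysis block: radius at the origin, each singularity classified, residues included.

Radius of convergence at 0: 1/7.
At 1/7: a pole of order 3; residue 0.

Denominator factor (μ - 1/7)^3: pole of order 3 at 1/7, modulus 1/7.
The radius of convergence is the smallest modulus among the singular points: 1/7.
At the order-3 pole 1/7 set g(μ) = (μ - (1/7))^3*f(μ) = 19/18.
Order-3 pole: residue = g''(a)/2; g''(1/7) = 0, so the residue is 0.


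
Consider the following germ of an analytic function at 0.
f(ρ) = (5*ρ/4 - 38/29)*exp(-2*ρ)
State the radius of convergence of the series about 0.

The radius of convergence is infinite.

The factor exp(-2*ρ) is entire and contributes no finite singular point.
The polynomial part has no poles.
No finite singular points: the Taylor series at 0 converges everywhere.


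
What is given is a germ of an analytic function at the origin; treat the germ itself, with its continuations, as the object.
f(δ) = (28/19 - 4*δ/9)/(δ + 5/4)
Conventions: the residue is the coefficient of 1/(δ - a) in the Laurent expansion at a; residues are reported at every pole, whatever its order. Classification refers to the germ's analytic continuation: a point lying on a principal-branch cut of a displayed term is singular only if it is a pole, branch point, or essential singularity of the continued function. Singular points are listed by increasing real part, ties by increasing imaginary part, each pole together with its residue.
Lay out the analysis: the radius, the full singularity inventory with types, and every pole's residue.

Denominator factor (δ + 5/4): pole of order 1 at -5/4, modulus 5/4.
The radius of convergence is the smallest modulus among the singular points: 5/4.
At the order-1 pole -5/4 set g(δ) = (δ - (-5/4))*f(δ) = 28/19 - 4*δ/9.
Simple pole: residue = g(a) at a = -5/4, which is 347/171.

Radius of convergence at 0: 5/4.
At -5/4: a pole of order 1; residue 347/171.


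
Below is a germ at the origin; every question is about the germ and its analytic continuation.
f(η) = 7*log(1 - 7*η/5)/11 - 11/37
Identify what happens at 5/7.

The point is a logarithmic branch point.

The term (7/11)*log(1 - η/(5/7)) has argument 1 - 5/7/(5/7) = 0 at 5/7: a logarithmic (infinitely-sheeted) branch point; the remaining terms are analytic or single-valued there.


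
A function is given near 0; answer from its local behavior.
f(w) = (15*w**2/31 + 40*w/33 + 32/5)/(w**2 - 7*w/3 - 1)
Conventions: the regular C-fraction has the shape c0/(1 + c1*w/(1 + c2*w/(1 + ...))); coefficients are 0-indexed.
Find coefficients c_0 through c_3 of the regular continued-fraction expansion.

The regular C-fraction coefficients are [-32/5, 283/132, 1600613/2316072, -68648841393/112337422792].

Taylor coefficients (expand at 0): a_0 = -32/5, a_1 = 2264/165, a_2 = -596921/15345, a_3 = 4810103/46035.
c0 = a_0 = -32/5. Peel one level at a time: if S = 1 + c*w/S' with S'(0) = 1, then c is the w-coefficient of S and S' = c*w/(S - 1).
S_1 = c0/f = 1 + (283/132)*w + (-1600613/1080288)*w^2 + ...; c1 = 283/132.
S_2 = c1*w/(S_1 - 1) = 1 + (1600613/2316072)*w + (2080267921/4925793856)*w^2 + ...; c2 = 1600613/2316072.
S_3 = c2*w/(S_2 - 1) = 1 + (-68648841393/112337422792)*w + ...; c3 = -68648841393/112337422792.


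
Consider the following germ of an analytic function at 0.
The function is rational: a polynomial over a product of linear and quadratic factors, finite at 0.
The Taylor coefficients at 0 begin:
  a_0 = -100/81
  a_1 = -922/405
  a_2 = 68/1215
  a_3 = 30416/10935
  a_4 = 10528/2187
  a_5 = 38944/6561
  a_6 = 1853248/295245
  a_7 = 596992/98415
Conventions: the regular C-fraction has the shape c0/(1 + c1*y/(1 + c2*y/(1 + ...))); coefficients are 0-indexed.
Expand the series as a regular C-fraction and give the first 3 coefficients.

The regular C-fraction coefficients are [-100/81, -461/250, 646063/345750].

Taylor coefficients (read off): a_0 = -100/81, a_1 = -922/405, a_2 = 68/1215.
c0 = a_0 = -100/81. Peel one level at a time: if S = 1 + c*y/S' with S'(0) = 1, then c is the y-coefficient of S and S' = c*y/(S - 1).
S_1 = c0/f = 1 + (-461/250)*y + (646063/187500)*y^2 + ...; c1 = -461/250.
S_2 = c1*y/(S_1 - 1) = 1 + (646063/345750)*y + ...; c2 = 646063/345750.


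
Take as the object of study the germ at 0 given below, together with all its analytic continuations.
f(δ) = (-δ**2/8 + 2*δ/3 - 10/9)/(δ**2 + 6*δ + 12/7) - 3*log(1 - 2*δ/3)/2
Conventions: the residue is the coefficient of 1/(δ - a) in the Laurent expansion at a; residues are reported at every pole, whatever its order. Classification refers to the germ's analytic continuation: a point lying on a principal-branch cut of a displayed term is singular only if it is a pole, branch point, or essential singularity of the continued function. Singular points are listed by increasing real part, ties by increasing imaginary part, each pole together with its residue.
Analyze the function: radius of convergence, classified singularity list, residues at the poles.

Denominator factor (δ**2 + 6*δ + 12/7): discriminant 204/7, real irrational roots -3 + (1/7)*sqrt(357) and -3 - (1/7)*sqrt(357); poles of order 1, moduli 3 - (1/7)*sqrt(357) and 3 + (1/7)*sqrt(357).
Branch term (-3/2)*log(1 - δ/(3/2)): its argument vanishes at δ = 3/2, a logarithmic branch point, modulus 3/2.
The radius of convergence is the smallest modulus among the singular points: 3 - (1/7)*sqrt(357).
The branch term is analytic at -3 - (1/7)*sqrt(357) and contributes nothing to the residue; only the rational part matters.
The factor δ**2 + 6*δ + 12/7 splits as (δ - a)(δ - a') with a = -3 - (1/7)*sqrt(357), a' = -3 + (1/7)*sqrt(357). At the order-1 pole a set g(δ) = (δ - a)*(rational part) = [-δ**2/8 + 2*δ/3 - 10/9] / (δ - a').
Simple pole: residue = g(a) at a = -3 - (1/7)*sqrt(357), which is 17/24 + (1297/25704)*sqrt(357).
The branch term is analytic at -3 + (1/7)*sqrt(357) and contributes nothing to the residue; only the rational part matters.
The factor δ**2 + 6*δ + 12/7 splits as (δ - a)(δ - a') with a = -3 + (1/7)*sqrt(357), a' = -3 - (1/7)*sqrt(357). At the order-1 pole a set g(δ) = (δ - a)*(rational part) = [-δ**2/8 + 2*δ/3 - 10/9] / (δ - a').
Simple pole: residue = g(a) at a = -3 + (1/7)*sqrt(357), which is 17/24 - (1297/25704)*sqrt(357).
List the singular points by increasing real part (a conjugate pair: the negative imaginary part first).

Radius of convergence at 0: 3 - (1/7)*sqrt(357).
At -3 - (1/7)*sqrt(357): a pole of order 1; residue 17/24 + (1297/25704)*sqrt(357).
At -3 + (1/7)*sqrt(357): a pole of order 1; residue 17/24 - (1297/25704)*sqrt(357).
At 3/2: a logarithmic branch point.


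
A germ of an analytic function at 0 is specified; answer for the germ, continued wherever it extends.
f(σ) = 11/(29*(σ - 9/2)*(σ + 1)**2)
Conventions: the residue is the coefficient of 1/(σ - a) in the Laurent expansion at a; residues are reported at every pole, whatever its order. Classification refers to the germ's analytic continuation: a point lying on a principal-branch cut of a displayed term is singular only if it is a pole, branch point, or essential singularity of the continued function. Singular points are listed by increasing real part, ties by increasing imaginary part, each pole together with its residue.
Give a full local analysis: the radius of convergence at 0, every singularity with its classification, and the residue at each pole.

Radius of convergence at 0: 1.
At -1: a pole of order 2; residue -4/319.
At 9/2: a pole of order 1; residue 4/319.

Denominator factor (σ + 1)^2: pole of order 2 at -1, modulus 1.
Denominator factor (σ - 9/2): pole of order 1 at 9/2, modulus 9/2.
The radius of convergence is the smallest modulus among the singular points: 1.
At the order-2 pole -1 set g(σ) = (σ - (-1))^2*f(σ) = 11/(29*(σ - 9/2)).
Order-2 pole: residue = g'(a); g'(-1) = -4/319, so the residue is -4/319.
At the order-1 pole 9/2 set g(σ) = (σ - (9/2))*f(σ) = 11/(29*(σ + 1)**2).
Simple pole: residue = g(a) at a = 9/2, which is 4/319.
List the singular points by increasing real part (a conjugate pair: the negative imaginary part first).


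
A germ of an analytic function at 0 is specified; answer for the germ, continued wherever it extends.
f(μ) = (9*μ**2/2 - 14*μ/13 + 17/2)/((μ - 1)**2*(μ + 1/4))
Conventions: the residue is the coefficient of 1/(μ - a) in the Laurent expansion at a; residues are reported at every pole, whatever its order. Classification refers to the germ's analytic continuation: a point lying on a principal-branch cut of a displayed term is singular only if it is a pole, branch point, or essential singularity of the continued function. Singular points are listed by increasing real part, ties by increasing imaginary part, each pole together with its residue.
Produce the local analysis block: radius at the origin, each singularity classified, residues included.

Denominator factor (μ - 1)^2: pole of order 2 at 1, modulus 1.
Denominator factor (μ + 1/4): pole of order 1 at -1/4, modulus 1/4.
The radius of convergence is the smallest modulus among the singular points: 1/4.
At the order-1 pole -1/4 set g(μ) = (μ - (-1/4))*f(μ) = (9*μ**2/2 - 14*μ/13 + 17/2)/(μ - 1)**2.
Simple pole: residue = g(a) at a = -1/4, which is 753/130.
At the order-2 pole 1 set g(μ) = (μ - (1))^2*f(μ) = (9*μ**2/2 - 14*μ/13 + 17/2)/(μ + 1/4).
Order-2 pole: residue = g'(a); g'(1) = -84/65, so the residue is -84/65.
List the singular points by increasing real part (a conjugate pair: the negative imaginary part first).

Radius of convergence at 0: 1/4.
At -1/4: a pole of order 1; residue 753/130.
At 1: a pole of order 2; residue -84/65.


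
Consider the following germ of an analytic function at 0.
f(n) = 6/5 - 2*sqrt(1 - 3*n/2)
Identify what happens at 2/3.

The term (-2)*sqrt(1 - n/(2/3)) has argument 1 - 2/3/(2/3) = 0 at 2/3: a square-root (algebraic, two-sheeted) branch point; the remaining terms are analytic or single-valued there.

The point is an algebraic (square-root) branch point.


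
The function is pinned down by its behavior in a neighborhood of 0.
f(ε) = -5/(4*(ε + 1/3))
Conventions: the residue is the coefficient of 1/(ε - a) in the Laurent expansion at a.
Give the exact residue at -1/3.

The residue is -5/4.

At the order-1 pole -1/3 set g(ε) = (ε - (-1/3))*f(ε) = -5/4.
Simple pole: residue = g(a) at a = -1/3, which is -5/4.


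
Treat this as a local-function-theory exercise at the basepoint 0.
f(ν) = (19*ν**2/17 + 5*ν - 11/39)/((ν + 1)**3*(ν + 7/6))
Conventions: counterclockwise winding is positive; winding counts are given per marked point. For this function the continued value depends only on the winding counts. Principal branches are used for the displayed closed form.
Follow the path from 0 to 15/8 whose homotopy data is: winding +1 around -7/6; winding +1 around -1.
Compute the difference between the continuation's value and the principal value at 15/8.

Continued minus principal equals 0.

The function is rational, hence single-valued: continuing it around any pole returns the same value, so the difference is 0.


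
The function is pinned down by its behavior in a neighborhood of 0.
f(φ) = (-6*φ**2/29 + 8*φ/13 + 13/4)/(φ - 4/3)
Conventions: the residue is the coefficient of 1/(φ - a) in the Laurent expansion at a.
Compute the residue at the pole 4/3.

The residue is 16751/4524.

At the order-1 pole 4/3 set g(φ) = (φ - (4/3))*f(φ) = -6*φ**2/29 + 8*φ/13 + 13/4.
Simple pole: residue = g(a) at a = 4/3, which is 16751/4524.


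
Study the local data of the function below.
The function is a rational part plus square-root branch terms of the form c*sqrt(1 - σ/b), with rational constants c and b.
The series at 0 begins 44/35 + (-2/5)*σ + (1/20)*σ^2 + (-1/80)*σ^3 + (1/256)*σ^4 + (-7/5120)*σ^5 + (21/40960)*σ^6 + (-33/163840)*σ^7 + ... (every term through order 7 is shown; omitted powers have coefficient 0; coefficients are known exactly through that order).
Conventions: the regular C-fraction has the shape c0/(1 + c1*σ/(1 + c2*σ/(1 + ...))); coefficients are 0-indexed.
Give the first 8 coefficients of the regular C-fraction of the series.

The regular C-fraction coefficients are [44/35, 7/22, -17/88, -11/136, 45/136, 17/360, 73/360, 45/584].

Taylor coefficients (read off): a_0 = 44/35, a_1 = -2/5, a_2 = 1/20, a_3 = -1/80, a_4 = 1/256, a_5 = -7/5120, a_6 = 21/40960, a_7 = -33/163840.
c0 = a_0 = 44/35. Peel one level at a time: if S = 1 + c*σ/S' with S'(0) = 1, then c is the σ-coefficient of S and S' = c*σ/(S - 1).
S_1 = c0/f = 1 + (7/22)*σ + (119/1936)*σ^2 + ...; c1 = 7/22.
S_2 = c1*σ/(S_1 - 1) = 1 + (-17/88)*σ + (-1/64)*σ^2 + ...; c2 = -17/88.
S_3 = c2*σ/(S_2 - 1) = 1 + (-11/136)*σ + (495/18496)*σ^2 + ...; c3 = -11/136.
S_4 = c3*σ/(S_3 - 1) = 1 + (45/136)*σ + (-1/64)*σ^2 + ...; c4 = 45/136.
S_5 = c4*σ/(S_4 - 1) = 1 + (17/360)*σ + (-1241/129600)*σ^2 + ...; c5 = 17/360.
S_6 = c5*σ/(S_5 - 1) = 1 + (73/360)*σ + (-1/64)*σ^2 + ...; c6 = 73/360.
S_7 = c6*σ/(S_6 - 1) = 1 + (45/584)*σ + ...; c7 = 45/584.


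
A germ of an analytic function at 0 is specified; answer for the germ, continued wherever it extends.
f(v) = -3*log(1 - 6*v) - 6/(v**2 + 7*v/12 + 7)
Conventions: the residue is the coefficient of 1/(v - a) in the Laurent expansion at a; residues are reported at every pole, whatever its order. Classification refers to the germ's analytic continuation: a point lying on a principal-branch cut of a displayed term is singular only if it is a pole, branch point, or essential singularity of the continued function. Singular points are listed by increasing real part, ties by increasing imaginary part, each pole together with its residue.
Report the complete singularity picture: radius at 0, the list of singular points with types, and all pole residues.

Radius of convergence at 0: 1/6.
At (-7/24) - ((1/24)*sqrt(3983))*i: a pole of order 1; residue -((72/3983)*sqrt(3983))*i.
At (-7/24) + ((1/24)*sqrt(3983))*i: a pole of order 1; residue ((72/3983)*sqrt(3983))*i.
At 1/6: a logarithmic branch point.

Denominator factor (v**2 + 7*v/12 + 7): discriminant -3983/144, complex-conjugate roots (-7/24) + ((1/24)*sqrt(3983))*i and (-7/24) - ((1/24)*sqrt(3983))*i; poles of order 1, moduli sqrt(7) and sqrt(7).
Branch term (-3)*log(1 - v/(1/6)): its argument vanishes at v = 1/6, a logarithmic branch point, modulus 1/6.
The radius of convergence is the smallest modulus among the singular points: 1/6.
The branch term is analytic at (-7/24) - ((1/24)*sqrt(3983))*i and contributes nothing to the residue; only the rational part matters.
The factor v**2 + 7*v/12 + 7 splits as (v - a)(v - a') with a = (-7/24) - ((1/24)*sqrt(3983))*i, a' = (-7/24) + ((1/24)*sqrt(3983))*i. At the order-1 pole a set g(v) = (v - a)*(rational part) = [-6] / (v - a').
Simple pole: residue = g(a) at a = (-7/24) - ((1/24)*sqrt(3983))*i, which is -((72/3983)*sqrt(3983))*i.
The branch term is analytic at (-7/24) + ((1/24)*sqrt(3983))*i and contributes nothing to the residue; only the rational part matters.
The factor v**2 + 7*v/12 + 7 splits as (v - a)(v - a') with a = (-7/24) + ((1/24)*sqrt(3983))*i, a' = (-7/24) - ((1/24)*sqrt(3983))*i. At the order-1 pole a set g(v) = (v - a)*(rational part) = [-6] / (v - a').
Simple pole: residue = g(a) at a = (-7/24) + ((1/24)*sqrt(3983))*i, which is ((72/3983)*sqrt(3983))*i.
List the singular points by increasing real part (a conjugate pair: the negative imaginary part first).


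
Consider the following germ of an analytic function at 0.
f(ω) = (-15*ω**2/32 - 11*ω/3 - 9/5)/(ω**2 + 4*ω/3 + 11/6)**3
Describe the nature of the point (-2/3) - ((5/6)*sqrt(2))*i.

The point is a pole of order 3.

The denominator factor ω**2 + 4*ω/3 + 11/6 vanishes at (-2/3) - ((5/6)*sqrt(2))*i and appears to the power 3; the numerator there equals (3131/2880) + ((365/144)*sqrt(2))*i, nonzero, and no other factor vanishes.
Hence a pole whose order is the multiplicity, 3.


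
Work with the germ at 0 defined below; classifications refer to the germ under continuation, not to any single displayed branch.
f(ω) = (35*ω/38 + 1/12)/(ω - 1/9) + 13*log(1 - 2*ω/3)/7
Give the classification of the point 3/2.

The term (13/7)*log(1 - ω/(3/2)) has argument 1 - 3/2/(3/2) = 0 at 3/2: a logarithmic (infinitely-sheeted) branch point; the remaining terms are analytic or single-valued there.

The point is a logarithmic branch point.


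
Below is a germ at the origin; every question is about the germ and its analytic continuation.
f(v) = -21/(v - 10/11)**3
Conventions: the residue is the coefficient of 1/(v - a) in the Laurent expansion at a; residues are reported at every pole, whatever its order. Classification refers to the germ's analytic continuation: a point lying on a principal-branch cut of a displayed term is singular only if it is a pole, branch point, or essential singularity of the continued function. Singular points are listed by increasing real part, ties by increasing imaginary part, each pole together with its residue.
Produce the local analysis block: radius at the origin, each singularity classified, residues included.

Denominator factor (v - 10/11)^3: pole of order 3 at 10/11, modulus 10/11.
The radius of convergence is the smallest modulus among the singular points: 10/11.
At the order-3 pole 10/11 set g(v) = (v - (10/11))^3*f(v) = -21.
Order-3 pole: residue = g''(a)/2; g''(10/11) = 0, so the residue is 0.

Radius of convergence at 0: 10/11.
At 10/11: a pole of order 3; residue 0.


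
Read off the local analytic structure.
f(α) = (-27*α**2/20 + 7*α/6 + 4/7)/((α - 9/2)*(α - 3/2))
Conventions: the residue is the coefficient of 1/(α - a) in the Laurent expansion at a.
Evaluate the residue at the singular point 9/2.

At the order-1 pole 9/2 set g(α) = (α - (9/2))*f(α) = (-27*α**2/20 + 7*α/6 + 4/7)/(α - 3/2).
Simple pole: residue = g(a) at a = 9/2, which is -12049/1680.

The residue is -12049/1680.


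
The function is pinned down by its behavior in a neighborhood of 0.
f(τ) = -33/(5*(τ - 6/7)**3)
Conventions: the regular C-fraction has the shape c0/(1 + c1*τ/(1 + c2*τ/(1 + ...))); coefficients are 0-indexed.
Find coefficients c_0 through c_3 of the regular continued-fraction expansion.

The regular C-fraction coefficients are [3773/360, -7/2, 7/6, -7/9].

Taylor coefficients (expand at 0): a_0 = 3773/360, a_1 = 26411/720, a_2 = 184877/2160, a_3 = 1294139/7776.
c0 = a_0 = 3773/360. Peel one level at a time: if S = 1 + c*τ/S' with S'(0) = 1, then c is the τ-coefficient of S and S' = c*τ/(S - 1).
S_1 = c0/f = 1 + (-7/2)*τ + (49/12)*τ^2 + ...; c1 = -7/2.
S_2 = c1*τ/(S_1 - 1) = 1 + (7/6)*τ + (49/54)*τ^2 + ...; c2 = 7/6.
S_3 = c2*τ/(S_2 - 1) = 1 + (-7/9)*τ + ...; c3 = -7/9.


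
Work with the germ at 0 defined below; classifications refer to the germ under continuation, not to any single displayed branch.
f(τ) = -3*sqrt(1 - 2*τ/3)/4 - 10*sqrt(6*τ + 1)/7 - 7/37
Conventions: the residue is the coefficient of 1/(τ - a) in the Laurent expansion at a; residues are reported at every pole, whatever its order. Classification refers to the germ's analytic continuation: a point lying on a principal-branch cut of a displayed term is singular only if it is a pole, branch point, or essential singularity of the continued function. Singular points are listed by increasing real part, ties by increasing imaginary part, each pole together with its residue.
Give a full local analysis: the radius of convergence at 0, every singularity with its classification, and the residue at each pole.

Radius of convergence at 0: 1/6.
At -1/6: an algebraic (square-root) branch point.
At 3/2: an algebraic (square-root) branch point.

Branch term (-10/7)*sqrt(1 - τ/(-1/6)): its argument vanishes at τ = -1/6, a square-root branch point, modulus 1/6.
Branch term (-3/4)*sqrt(1 - τ/(3/2)): its argument vanishes at τ = 3/2, a square-root branch point, modulus 3/2.
The radius of convergence is the smallest modulus among the singular points: 1/6.
List the singular points by increasing real part (a conjugate pair: the negative imaginary part first).


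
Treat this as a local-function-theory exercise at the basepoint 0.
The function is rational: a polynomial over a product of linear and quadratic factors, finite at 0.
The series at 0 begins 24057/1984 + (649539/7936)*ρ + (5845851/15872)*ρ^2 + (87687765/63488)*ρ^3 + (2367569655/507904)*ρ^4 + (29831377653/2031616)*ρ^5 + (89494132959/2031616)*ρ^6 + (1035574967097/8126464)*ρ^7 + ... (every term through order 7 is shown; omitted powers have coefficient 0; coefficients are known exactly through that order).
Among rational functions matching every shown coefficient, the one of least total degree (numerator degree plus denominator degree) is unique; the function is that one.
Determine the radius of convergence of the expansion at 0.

The radius of convergence is 4/9.

No rational of total degree below 3 reproduces all 8 coefficients; solving the [0/3] Pade equations on them gives f(ρ) = -33/(31*(ρ - 4/9)**3), whose expansion matches every shown term.
Denominator factor (ρ - 4/9)^3: pole of order 3 at 4/9, modulus 4/9.
The radius of convergence is the smallest modulus among the singular points: 4/9.


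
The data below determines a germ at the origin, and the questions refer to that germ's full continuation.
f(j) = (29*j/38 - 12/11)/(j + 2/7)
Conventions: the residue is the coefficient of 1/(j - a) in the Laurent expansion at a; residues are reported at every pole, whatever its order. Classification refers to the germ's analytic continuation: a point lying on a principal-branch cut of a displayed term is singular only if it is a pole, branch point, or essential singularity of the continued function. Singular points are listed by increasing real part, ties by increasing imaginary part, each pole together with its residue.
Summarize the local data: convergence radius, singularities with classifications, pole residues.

Radius of convergence at 0: 2/7.
At -2/7: a pole of order 1; residue -1915/1463.

Denominator factor (j + 2/7): pole of order 1 at -2/7, modulus 2/7.
The radius of convergence is the smallest modulus among the singular points: 2/7.
At the order-1 pole -2/7 set g(j) = (j - (-2/7))*f(j) = 29*j/38 - 12/11.
Simple pole: residue = g(a) at a = -2/7, which is -1915/1463.


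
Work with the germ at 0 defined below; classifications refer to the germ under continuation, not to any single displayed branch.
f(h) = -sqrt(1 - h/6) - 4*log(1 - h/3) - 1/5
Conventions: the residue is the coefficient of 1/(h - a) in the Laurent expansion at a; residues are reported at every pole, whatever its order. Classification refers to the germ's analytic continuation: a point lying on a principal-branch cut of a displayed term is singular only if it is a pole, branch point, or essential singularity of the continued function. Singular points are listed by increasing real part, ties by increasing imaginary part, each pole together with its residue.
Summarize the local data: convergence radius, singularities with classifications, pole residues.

Branch term (-4)*log(1 - h/(3)): its argument vanishes at h = 3, a logarithmic branch point, modulus 3.
Branch term (-1)*sqrt(1 - h/(6)): its argument vanishes at h = 6, a square-root branch point, modulus 6.
The radius of convergence is the smallest modulus among the singular points: 3.
List the singular points by increasing real part (a conjugate pair: the negative imaginary part first).

Radius of convergence at 0: 3.
At 3: a logarithmic branch point.
At 6: an algebraic (square-root) branch point.


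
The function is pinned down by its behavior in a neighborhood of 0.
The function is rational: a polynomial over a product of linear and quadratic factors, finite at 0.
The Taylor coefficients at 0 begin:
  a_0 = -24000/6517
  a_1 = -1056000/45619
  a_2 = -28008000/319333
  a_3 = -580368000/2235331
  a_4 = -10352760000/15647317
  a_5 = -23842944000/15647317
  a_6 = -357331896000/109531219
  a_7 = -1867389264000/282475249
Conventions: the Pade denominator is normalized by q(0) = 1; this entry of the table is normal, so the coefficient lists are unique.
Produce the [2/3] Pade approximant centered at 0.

The Pade approximant has numerator coefficients [-24000/6517, -138720000/38447899, -1216800000/730510081]; denominator coefficients [1, -4163352/784651, 54859257/5492557, -265808450/38447899].

Taylor coefficients needed (read off): a_0 = -24000/6517, a_1 = -1056000/45619, a_2 = -28008000/319333, a_3 = -580368000/2235331, a_4 = -10352760000/15647317, a_5 = -23842944000/15647317.
Write the denominator as Q(φ) = 1 + q1*φ + q2*φ^2 + q3*φ^3. Requiring Q*f - P = O(φ^6) with deg P <= 2 kills the coefficients of φ^3..φ^5 in Q*f:
  φ^3: a_3 + q1*a_2 + q2*a_1 + q3*a_0 = 0, i.e. -580368000/2235331 + (-28008000/319333)*q1 + (-1056000/45619)*q2 + (-24000/6517)*q3 = 0.
  φ^4: a_4 + q1*a_3 + q2*a_2 + q3*a_1 = 0, i.e. -10352760000/15647317 + (-580368000/2235331)*q1 + (-28008000/319333)*q2 + (-1056000/45619)*q3 = 0.
  φ^5: a_5 + q1*a_4 + q2*a_3 + q3*a_2 = 0, i.e. -23842944000/15647317 + (-10352760000/15647317)*q1 + (-580368000/2235331)*q2 + (-28008000/319333)*q3 = 0.
Solving this linear system: q1 = -4163352/784651, q2 = 54859257/5492557, q3 = -265808450/38447899.
The numerator is Q*f truncated at degree 2: P0 = a_0 = -24000/6517; P1 = a_1 + q1*a_0 = -138720000/38447899; P2 = a_2 + q1*a_1 + q2*a_0 = -1216800000/730510081.


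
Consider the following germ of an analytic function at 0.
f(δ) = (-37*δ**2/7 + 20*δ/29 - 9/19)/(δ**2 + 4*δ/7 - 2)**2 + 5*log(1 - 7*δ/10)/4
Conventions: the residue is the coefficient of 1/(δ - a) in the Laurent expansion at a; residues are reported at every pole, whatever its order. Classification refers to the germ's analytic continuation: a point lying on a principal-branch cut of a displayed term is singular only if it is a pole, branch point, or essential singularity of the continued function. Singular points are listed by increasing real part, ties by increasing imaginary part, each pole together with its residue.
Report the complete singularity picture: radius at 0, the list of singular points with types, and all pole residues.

Denominator factor (δ**2 + 4*δ/7 - 2)^2: discriminant 408/49, real irrational roots -2/7 + (1/7)*sqrt(102) and -2/7 - (1/7)*sqrt(102); poles of order 2, moduli -2/7 + (1/7)*sqrt(102) and 2/7 + (1/7)*sqrt(102).
Branch term (5/4)*log(1 - δ/(10/7)): its argument vanishes at δ = 10/7, a logarithmic branch point, modulus 10/7.
The radius of convergence is the smallest modulus among the singular points: -2/7 + (1/7)*sqrt(102).
The branch term is analytic at -2/7 - (1/7)*sqrt(102) and contributes nothing to the residue; only the rational part matters.
The factor δ**2 + 4*δ/7 - 2 splits as (δ - a)(δ - a') with a = -2/7 - (1/7)*sqrt(102), a' = -2/7 + (1/7)*sqrt(102). At the order-2 pole a set g(δ) = (δ - a)^2*(rational part) = [-37*δ**2/7 + 20*δ/29 - 9/19] / (δ - a')^2.
Order-2 pole: residue = g'(a); g'(-2/7 - (1/7)*sqrt(102)) = (207907/2547824)*sqrt(102), so the residue is (207907/2547824)*sqrt(102).
The branch term is analytic at -2/7 + (1/7)*sqrt(102) and contributes nothing to the residue; only the rational part matters.
The factor δ**2 + 4*δ/7 - 2 splits as (δ - a)(δ - a') with a = -2/7 + (1/7)*sqrt(102), a' = -2/7 - (1/7)*sqrt(102). At the order-2 pole a set g(δ) = (δ - a)^2*(rational part) = [-37*δ**2/7 + 20*δ/29 - 9/19] / (δ - a')^2.
Order-2 pole: residue = g'(a); g'(-2/7 + (1/7)*sqrt(102)) = -(207907/2547824)*sqrt(102), so the residue is -(207907/2547824)*sqrt(102).
List the singular points by increasing real part (a conjugate pair: the negative imaginary part first).

Radius of convergence at 0: -2/7 + (1/7)*sqrt(102).
At -2/7 - (1/7)*sqrt(102): a pole of order 2; residue (207907/2547824)*sqrt(102).
At -2/7 + (1/7)*sqrt(102): a pole of order 2; residue -(207907/2547824)*sqrt(102).
At 10/7: a logarithmic branch point.


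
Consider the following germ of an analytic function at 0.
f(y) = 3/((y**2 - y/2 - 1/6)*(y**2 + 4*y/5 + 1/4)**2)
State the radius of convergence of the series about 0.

Denominator factor (y**2 + 4*y/5 + 1/4)^2: discriminant -9/25, complex-conjugate roots (-2/5) + (3/10)*i and (-2/5) - (3/10)*i; poles of order 2, moduli 1/2 and 1/2.
Denominator factor (y**2 - y/2 - 1/6): discriminant 11/12, real irrational roots 1/4 + (1/12)*sqrt(33) and 1/4 - (1/12)*sqrt(33); poles of order 1, moduli 1/4 + (1/12)*sqrt(33) and -1/4 + (1/12)*sqrt(33).
The radius of convergence is the smallest modulus among the singular points: -1/4 + (1/12)*sqrt(33).

The radius of convergence is -1/4 + (1/12)*sqrt(33).


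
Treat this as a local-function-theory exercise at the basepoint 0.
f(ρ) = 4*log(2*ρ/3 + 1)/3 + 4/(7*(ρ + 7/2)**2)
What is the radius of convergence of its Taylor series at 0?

Denominator factor (ρ + 7/2)^2: pole of order 2 at -7/2, modulus 7/2.
Branch term (4/3)*log(1 - ρ/(-3/2)): its argument vanishes at ρ = -3/2, a logarithmic branch point, modulus 3/2.
The radius of convergence is the smallest modulus among the singular points: 3/2.

The radius of convergence is 3/2.


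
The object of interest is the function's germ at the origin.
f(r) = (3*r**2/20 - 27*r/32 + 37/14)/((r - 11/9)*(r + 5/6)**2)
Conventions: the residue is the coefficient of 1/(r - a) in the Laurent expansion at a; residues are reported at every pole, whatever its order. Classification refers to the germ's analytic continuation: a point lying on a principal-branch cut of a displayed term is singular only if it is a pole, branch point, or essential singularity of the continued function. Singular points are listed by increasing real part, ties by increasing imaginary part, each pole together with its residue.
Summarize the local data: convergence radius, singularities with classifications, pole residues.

Radius of convergence at 0: 5/6.
At -5/6: a pole of order 2; residue -21807/76664.
At 11/9: a pole of order 1; residue 166533/383320.

Denominator factor (r + 5/6)^2: pole of order 2 at -5/6, modulus 5/6.
Denominator factor (r - 11/9): pole of order 1 at 11/9, modulus 11/9.
The radius of convergence is the smallest modulus among the singular points: 5/6.
At the order-2 pole -5/6 set g(r) = (r - (-5/6))^2*f(r) = (3*r**2/20 - 27*r/32 + 37/14)/(r - 11/9).
Order-2 pole: residue = g'(a); g'(-5/6) = -21807/76664, so the residue is -21807/76664.
At the order-1 pole 11/9 set g(r) = (r - (11/9))*f(r) = (3*r**2/20 - 27*r/32 + 37/14)/(r + 5/6)**2.
Simple pole: residue = g(a) at a = 11/9, which is 166533/383320.
List the singular points by increasing real part (a conjugate pair: the negative imaginary part first).


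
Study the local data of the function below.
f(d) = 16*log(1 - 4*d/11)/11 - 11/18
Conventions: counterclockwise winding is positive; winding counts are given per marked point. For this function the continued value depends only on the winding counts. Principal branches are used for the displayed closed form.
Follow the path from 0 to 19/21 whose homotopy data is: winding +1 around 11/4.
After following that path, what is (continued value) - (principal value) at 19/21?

The rational part is single-valued and drops out of the difference; each branch term changes only by its own monodromy.
(16/11)*log(1 - d/(11/4)): each positive loop around 11/4 adds 2*pi*i to the log, so winding +1 contributes (16/11)*(1)*2*pi*i = (32/11)*pi*i.
Summing the contributions at d = 19/21 gives (32/11)*pi*i.

Continued minus principal equals (32/11)*pi*i.


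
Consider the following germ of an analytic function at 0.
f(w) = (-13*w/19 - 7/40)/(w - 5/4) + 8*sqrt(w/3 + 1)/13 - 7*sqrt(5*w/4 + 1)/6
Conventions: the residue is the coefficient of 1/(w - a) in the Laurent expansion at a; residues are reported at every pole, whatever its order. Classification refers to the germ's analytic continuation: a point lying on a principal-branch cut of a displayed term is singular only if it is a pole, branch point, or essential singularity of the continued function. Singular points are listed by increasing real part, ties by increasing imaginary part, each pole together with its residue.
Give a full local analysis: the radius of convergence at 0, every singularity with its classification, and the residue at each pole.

Denominator factor (w - 5/4): pole of order 1 at 5/4, modulus 5/4.
Branch term (8/13)*sqrt(1 - w/(-3)): its argument vanishes at w = -3, a square-root branch point, modulus 3.
Branch term (-7/6)*sqrt(1 - w/(-4/5)): its argument vanishes at w = -4/5, a square-root branch point, modulus 4/5.
The radius of convergence is the smallest modulus among the singular points: 4/5.
The branch terms are analytic at 5/4 and contribute nothing to the residue; only the rational part matters.
At the order-1 pole 5/4 set g(w) = (w - (5/4))*(rational part) = -13*w/19 - 7/40.
Simple pole: residue = g(a) at a = 5/4, which is -783/760.
List the singular points by increasing real part (a conjugate pair: the negative imaginary part first).

Radius of convergence at 0: 4/5.
At -3: an algebraic (square-root) branch point.
At -4/5: an algebraic (square-root) branch point.
At 5/4: a pole of order 1; residue -783/760.


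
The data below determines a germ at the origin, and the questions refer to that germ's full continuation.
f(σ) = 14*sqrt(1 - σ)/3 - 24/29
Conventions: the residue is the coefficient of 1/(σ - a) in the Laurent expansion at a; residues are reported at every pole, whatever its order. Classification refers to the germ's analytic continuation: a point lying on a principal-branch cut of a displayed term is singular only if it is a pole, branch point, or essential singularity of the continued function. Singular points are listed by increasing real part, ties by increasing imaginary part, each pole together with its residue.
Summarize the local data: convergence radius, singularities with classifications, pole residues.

Branch term (14/3)*sqrt(1 - σ/(1)): its argument vanishes at σ = 1, a square-root branch point, modulus 1.
The radius of convergence is the smallest modulus among the singular points: 1.

Radius of convergence at 0: 1.
At 1: an algebraic (square-root) branch point.


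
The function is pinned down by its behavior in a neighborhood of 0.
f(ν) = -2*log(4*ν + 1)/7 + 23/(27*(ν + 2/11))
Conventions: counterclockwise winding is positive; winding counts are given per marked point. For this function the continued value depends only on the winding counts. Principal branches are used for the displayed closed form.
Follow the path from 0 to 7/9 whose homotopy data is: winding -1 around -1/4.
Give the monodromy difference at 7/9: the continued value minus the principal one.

The rational part is single-valued and drops out of the difference; each branch term changes only by its own monodromy.
(-2/7)*log(1 - ν/(-1/4)): each positive loop around -1/4 adds 2*pi*i to the log, so winding -1 contributes (-2/7)*(-1)*2*pi*i = (4/7)*pi*i.
Summing the contributions at ν = 7/9 gives (4/7)*pi*i.

Continued minus principal equals (4/7)*pi*i.


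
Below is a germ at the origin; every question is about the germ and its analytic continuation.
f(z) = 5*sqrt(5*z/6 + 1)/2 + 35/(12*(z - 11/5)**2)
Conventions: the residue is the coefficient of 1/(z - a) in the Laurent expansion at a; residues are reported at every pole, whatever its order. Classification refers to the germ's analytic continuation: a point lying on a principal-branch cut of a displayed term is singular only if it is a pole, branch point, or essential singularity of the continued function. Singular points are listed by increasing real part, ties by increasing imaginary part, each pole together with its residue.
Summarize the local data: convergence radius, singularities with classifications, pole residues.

Denominator factor (z - 11/5)^2: pole of order 2 at 11/5, modulus 11/5.
Branch term (5/2)*sqrt(1 - z/(-6/5)): its argument vanishes at z = -6/5, a square-root branch point, modulus 6/5.
The radius of convergence is the smallest modulus among the singular points: 6/5.
The branch term is analytic at 11/5 and contributes nothing to the residue; only the rational part matters.
At the order-2 pole 11/5 set g(z) = (z - (11/5))^2*(rational part) = 35/12.
Order-2 pole: residue = g'(a); g'(11/5) = 0, so the residue is 0.
List the singular points by increasing real part (a conjugate pair: the negative imaginary part first).

Radius of convergence at 0: 6/5.
At -6/5: an algebraic (square-root) branch point.
At 11/5: a pole of order 2; residue 0.


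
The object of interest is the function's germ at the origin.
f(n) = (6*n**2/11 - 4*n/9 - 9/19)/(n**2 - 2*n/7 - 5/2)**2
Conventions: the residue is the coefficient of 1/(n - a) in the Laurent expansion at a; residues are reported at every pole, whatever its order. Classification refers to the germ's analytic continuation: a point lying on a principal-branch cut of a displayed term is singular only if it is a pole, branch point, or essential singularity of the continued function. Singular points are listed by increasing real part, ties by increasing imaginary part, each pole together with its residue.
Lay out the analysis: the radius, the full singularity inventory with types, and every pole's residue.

Radius of convergence at 0: -1/7 + (1/14)*sqrt(494).
At 1/7 - (1/14)*sqrt(494): a pole of order 2; residue -(613186/114757929)*sqrt(494).
At 1/7 + (1/14)*sqrt(494): a pole of order 2; residue (613186/114757929)*sqrt(494).

Denominator factor (n**2 - 2*n/7 - 5/2)^2: discriminant 494/49, real irrational roots 1/7 + (1/14)*sqrt(494) and 1/7 - (1/14)*sqrt(494); poles of order 2, moduli 1/7 + (1/14)*sqrt(494) and -1/7 + (1/14)*sqrt(494).
The radius of convergence is the smallest modulus among the singular points: -1/7 + (1/14)*sqrt(494).
The factor n**2 - 2*n/7 - 5/2 splits as (n - a)(n - a') with a = 1/7 - (1/14)*sqrt(494), a' = 1/7 + (1/14)*sqrt(494). At the order-2 pole a set g(n) = (n - a)^2*f(n) = [6*n**2/11 - 4*n/9 - 9/19] / (n - a')^2.
Order-2 pole: residue = g'(a); g'(1/7 - (1/14)*sqrt(494)) = -(613186/114757929)*sqrt(494), so the residue is -(613186/114757929)*sqrt(494).
The factor n**2 - 2*n/7 - 5/2 splits as (n - a)(n - a') with a = 1/7 + (1/14)*sqrt(494), a' = 1/7 - (1/14)*sqrt(494). At the order-2 pole a set g(n) = (n - a)^2*f(n) = [6*n**2/11 - 4*n/9 - 9/19] / (n - a')^2.
Order-2 pole: residue = g'(a); g'(1/7 + (1/14)*sqrt(494)) = (613186/114757929)*sqrt(494), so the residue is (613186/114757929)*sqrt(494).
List the singular points by increasing real part (a conjugate pair: the negative imaginary part first).


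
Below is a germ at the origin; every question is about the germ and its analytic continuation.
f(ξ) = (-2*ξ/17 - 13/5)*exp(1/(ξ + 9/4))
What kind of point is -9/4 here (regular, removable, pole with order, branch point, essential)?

The point is an essential singularity.

The exponent 1/(ξ - (-9/4)) has a pole at -9/4, so exp(1/(ξ - (-9/4))) takes every nonzero value near it: an essential singularity (not a pole of any order).


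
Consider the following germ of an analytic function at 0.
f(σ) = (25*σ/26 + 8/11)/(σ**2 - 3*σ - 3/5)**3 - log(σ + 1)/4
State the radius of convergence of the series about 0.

The radius of convergence is -3/2 + (1/10)*sqrt(285).

Denominator factor (σ**2 - 3*σ - 3/5)^3: discriminant 57/5, real irrational roots 3/2 + (1/10)*sqrt(285) and 3/2 - (1/10)*sqrt(285); poles of order 3, moduli 3/2 + (1/10)*sqrt(285) and -3/2 + (1/10)*sqrt(285).
Branch term (-1/4)*log(1 - σ/(-1)): its argument vanishes at σ = -1, a logarithmic branch point, modulus 1.
The radius of convergence is the smallest modulus among the singular points: -3/2 + (1/10)*sqrt(285).


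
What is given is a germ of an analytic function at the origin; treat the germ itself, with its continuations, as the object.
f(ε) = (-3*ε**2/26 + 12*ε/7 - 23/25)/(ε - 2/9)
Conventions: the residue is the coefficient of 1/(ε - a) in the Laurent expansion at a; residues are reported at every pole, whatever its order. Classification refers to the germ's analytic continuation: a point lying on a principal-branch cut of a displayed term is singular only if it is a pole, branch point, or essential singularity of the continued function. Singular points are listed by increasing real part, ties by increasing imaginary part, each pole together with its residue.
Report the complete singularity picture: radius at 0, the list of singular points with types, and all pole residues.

Denominator factor (ε - 2/9): pole of order 1 at 2/9, modulus 2/9.
The radius of convergence is the smallest modulus among the singular points: 2/9.
At the order-1 pole 2/9 set g(ε) = (ε - (2/9))*f(ε) = -3*ε**2/26 + 12*ε/7 - 23/25.
Simple pole: residue = g(a) at a = 2/9, which is -33461/61425.

Radius of convergence at 0: 2/9.
At 2/9: a pole of order 1; residue -33461/61425.
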